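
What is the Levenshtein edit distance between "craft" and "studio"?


Word 1: "craft" (length 5)
Word 2: "studio" (length 6)
One optimal edit sequence (insert/delete/substitute each cost 1):
  1. insert 's'  (+1)
  2. substitute 'c' -> 't'  (+1)
  3. substitute 'r' -> 'u'  (+1)
  4. substitute 'a' -> 'd'  (+1)
  5. substitute 'f' -> 'i'  (+1)
  6. substitute 't' -> 'o'  (+1)
Total edit operations: 6
Edit distance = 6


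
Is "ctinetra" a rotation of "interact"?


Word: "interact", Candidate: "ctinetra"
Method: check if candidate is substring of word+word
"interactinteract" contains "ctinetra"? No
Is rotation = No


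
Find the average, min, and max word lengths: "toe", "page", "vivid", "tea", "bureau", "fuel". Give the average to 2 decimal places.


Lengths: "toe"=3, "page"=4, "vivid"=5, "tea"=3, "bureau"=6, "fuel"=4
Sum = 25, Count = 6
Average = 25/6 = 4.17
= avg=4.17, min=3, max=6


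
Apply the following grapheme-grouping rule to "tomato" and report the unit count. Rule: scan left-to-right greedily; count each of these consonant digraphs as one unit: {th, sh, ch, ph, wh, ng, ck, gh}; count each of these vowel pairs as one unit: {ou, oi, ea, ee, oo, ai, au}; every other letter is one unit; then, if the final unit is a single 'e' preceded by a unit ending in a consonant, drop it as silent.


Word: "tomato" (6 letters)
Left-to-right scan:
  (1) 't' (letter)
  (2) 'o' (letter)
  (3) 'm' (letter)
  (4) 'a' (letter)
  (5) 't' (letter)
  (6) 'o' (letter)
Units from scan: 6
Sound units = 6 units


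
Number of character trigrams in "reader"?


Word: "reader" (length 6)
Number of 3-grams = length - 3 + 1 = 6 - 3 + 1
= 4


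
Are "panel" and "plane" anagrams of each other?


Word 1: "panel" → sorted: aelnp
Word 2: "plane" → sorted: aelnp
Same letters? aelnp == aelnp
Anagram = Yes


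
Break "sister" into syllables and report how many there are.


Word: "sister"
Syllable breakdown: sis-ter
Counting: 2 parts
= 2 syllables


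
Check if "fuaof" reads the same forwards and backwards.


Word: "fuaof"
Reversed: "foauf"
Forward == Backward? fuaof != foauf
Palindrome = No


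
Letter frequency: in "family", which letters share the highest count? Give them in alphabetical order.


Word: "family"
Letter counts:
  'a': 1
  'f': 1
  'i': 1
  'l': 1
  'm': 1
  'y': 1
Maximum count = 1
Most frequent = 'a', 'f', 'i', 'l', 'm', 'y' (1 time each)


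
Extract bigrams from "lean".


Word: "lean" (length 4)
Number of bigrams = 4 - 2 + 1 = 3
  Position 0: "le"
  Position 1: "ea"
  Position 2: "an"
Bigrams = "le", "ea", "an"


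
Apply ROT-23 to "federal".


Word: "federal"
Shift: 23
Each letter → (letter + shift) mod 26:
  'f' (5) + 23 = 2 → 'c'
  'e' (4) + 23 = 1 → 'b'
  'd' (3) + 23 = 0 → 'a'
  'e' (4) + 23 = 1 → 'b'
  'r' (17) + 23 = 14 → 'o'
  'a' (0) + 23 = 23 → 'x'
  'l' (11) + 23 = 8 → 'i'
Result = "cbaboxi"


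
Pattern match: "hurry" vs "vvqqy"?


Pattern of "hurry": [0, 1, 2, 2, 3]
Pattern of "vvqqy": [0, 0, 1, 1, 2]
Patterns do not match
Same pattern = No


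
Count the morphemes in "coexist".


Word: "coexist"
Morphemes: co- + exist
Each morpheme carries meaning
= 2 morphemes


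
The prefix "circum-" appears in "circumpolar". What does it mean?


Prefix: circum-
Example: circumpolar = circum- + polar
Meaning = around


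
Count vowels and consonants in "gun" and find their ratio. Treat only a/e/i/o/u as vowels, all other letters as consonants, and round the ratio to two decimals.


Word: "gun"
Vowels (a,e,i,o,u): 1
Consonants: 2
Ratio = 1/2
= 0.50


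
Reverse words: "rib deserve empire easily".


Original: "rib deserve empire easily"
Words (1..n): rib | deserve | empire | easily
Reversed (n..1): easily | empire | deserve | rib
Result = "easily empire deserve rib"


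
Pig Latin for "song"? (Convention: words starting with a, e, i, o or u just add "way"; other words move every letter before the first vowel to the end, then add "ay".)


Word: "song"
Starts with consonant(s) → move to end, add 'ay'
Consonant cluster: "s"
Pig Latin = "ongsay"


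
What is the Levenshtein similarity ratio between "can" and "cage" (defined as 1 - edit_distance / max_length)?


Word 1: "can" (length 3)
Word 2: "cage" (length 4)
One optimal edit sequence:
  1. keep 'c'
  2. keep 'a'
  3. insert 'g'  (+1)
  4. substitute 'n' -> 'e'  (+1)
Edit distance = 2
Max length = max(3, 4) = 4
Similarity = 1 - 2/4
= 0.5000


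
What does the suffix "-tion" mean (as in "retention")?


Suffix: -tion
As in: retention -> retain + -tion, with a spelling change
Meaning = act or process


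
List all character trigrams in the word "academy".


Word: "academy" (length 7)
Number of trigrams = 7 - 3 + 1 = 5
  Position 0: "aca"
  Position 1: "cad"
  Position 2: "ade"
  Position 3: "dem"
  Position 4: "emy"
Trigrams = "aca", "cad", "ade", "dem", "emy"


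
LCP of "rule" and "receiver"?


Word 1: "rule"
Word 2: "receiver"
Comparing from start:
  Pos 0: 'r' == 'r'
  Pos 1: 'u' != 'e' (stop)
LCP = "r" (length 1)


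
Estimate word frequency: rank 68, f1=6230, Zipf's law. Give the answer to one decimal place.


Zipf's law: f(r) = f(1) / r
f(1) = 6230
f(68) = 6230 / 68
= 91.6 occurrences


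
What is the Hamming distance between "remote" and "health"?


Comparing character by character (same length = 6):
  Pos 0: 'r' vs 'h' !=
  Pos 1: 'e' vs 'e' =
  Pos 2: 'm' vs 'a' !=
  Pos 3: 'o' vs 'l' !=
  Pos 4: 't' vs 't' =
  Pos 5: 'e' vs 'h' !=
Hamming distance = 4


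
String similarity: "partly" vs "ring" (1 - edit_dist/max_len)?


Word 1: "partly" (length 6)
Word 2: "ring" (length 4)
One optimal edit sequence:
  1. delete 'p'  (+1)
  2. delete 'a'  (+1)
  3. keep 'r'
  4. substitute 't' -> 'i'  (+1)
  5. substitute 'l' -> 'n'  (+1)
  6. substitute 'y' -> 'g'  (+1)
Edit distance = 5
Max length = max(6, 4) = 6
Similarity = 1 - 5/6
= 0.1667


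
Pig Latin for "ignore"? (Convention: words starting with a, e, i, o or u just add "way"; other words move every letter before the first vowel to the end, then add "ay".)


Word: "ignore"
Starts with vowel → add 'way'
Pig Latin = "ignoreway"


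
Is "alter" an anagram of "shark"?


Word 1: "shark" → sorted: ahkrs
Word 2: "alter" → sorted: aelrt
Same letters? ahkrs != aelrt
Anagram = No


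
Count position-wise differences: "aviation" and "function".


Comparing character by character (same length = 8):
  Pos 0: 'a' vs 'f' !=
  Pos 1: 'v' vs 'u' !=
  Pos 2: 'i' vs 'n' !=
  Pos 3: 'a' vs 'c' !=
  Pos 4: 't' vs 't' =
  Pos 5: 'i' vs 'i' =
  Pos 6: 'o' vs 'o' =
  Pos 7: 'n' vs 'n' =
Hamming distance = 4


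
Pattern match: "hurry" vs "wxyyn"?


Pattern of "hurry": [0, 1, 2, 2, 3]
Pattern of "wxyyn": [0, 1, 2, 2, 3]
Patterns match
Same pattern = Yes


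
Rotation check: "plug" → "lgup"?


Word: "plug", Candidate: "lgup"
Method: check if candidate is substring of word+word
"plugplug" contains "lgup"? No
Is rotation = No


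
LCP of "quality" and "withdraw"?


Word 1: "quality"
Word 2: "withdraw"
Comparing from start:
  Pos 0: 'q' != 'w' (stop)
LCP = "" (length 0)


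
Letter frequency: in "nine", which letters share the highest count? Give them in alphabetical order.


Word: "nine"
Letter counts:
  'e': 1
  'i': 1
  'n': 2
Maximum count = 2
Most frequent = 'n' (2 times each)


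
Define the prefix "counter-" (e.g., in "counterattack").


Prefix: counter-
Example: counterattack = counter- + attack
Meaning = against / opposite


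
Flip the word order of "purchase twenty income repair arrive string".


Original: "purchase twenty income repair arrive string"
Words (1..n): purchase | twenty | income | repair | arrive | string
Reversed (n..1): string | arrive | repair | income | twenty | purchase
Result = "string arrive repair income twenty purchase"


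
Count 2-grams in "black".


Word: "black" (length 5)
Number of 2-grams = length - 2 + 1 = 5 - 2 + 1
= 4


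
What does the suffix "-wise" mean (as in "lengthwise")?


Suffix: -wise
Example: lengthwise (length + -wise)
Meaning = in the manner of


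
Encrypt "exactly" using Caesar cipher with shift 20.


Word: "exactly"
Shift: 20
Each letter → (letter + shift) mod 26:
  'e' (4) + 20 = 24 → 'y'
  'x' (23) + 20 = 17 → 'r'
  'a' (0) + 20 = 20 → 'u'
  'c' (2) + 20 = 22 → 'w'
  't' (19) + 20 = 13 → 'n'
  'l' (11) + 20 = 5 → 'f'
  'y' (24) + 20 = 18 → 's'
Result = "yruwnfs"


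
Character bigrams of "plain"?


Word: "plain" (length 5)
Number of bigrams = 5 - 2 + 1 = 4
  Position 0: "pl"
  Position 1: "la"
  Position 2: "ai"
  Position 3: "in"
Bigrams = "pl", "la", "ai", "in"


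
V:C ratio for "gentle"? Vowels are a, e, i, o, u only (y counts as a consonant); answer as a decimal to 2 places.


Word: "gentle"
Vowels (a,e,i,o,u): 2
Consonants: 4
Ratio = 2/4
= 0.50


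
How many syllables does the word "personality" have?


Word: "personality"
Syllable breakdown: per-son-al-i-ty
Counting: 5 parts
= 5 syllables


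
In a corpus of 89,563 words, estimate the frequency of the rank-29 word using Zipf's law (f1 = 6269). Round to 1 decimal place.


Zipf's law: f(r) = f(1) / r
f(1) = 6269
f(29) = 6269 / 29
= 216.2 occurrences


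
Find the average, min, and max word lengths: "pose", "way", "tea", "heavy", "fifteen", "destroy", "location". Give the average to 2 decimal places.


Lengths: "pose"=4, "way"=3, "tea"=3, "heavy"=5, "fifteen"=7, "destroy"=7, "location"=8
Sum = 37, Count = 7
Average = 37/7 = 5.29
= avg=5.29, min=3, max=8


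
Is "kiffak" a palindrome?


Word: "kiffak"
Reversed: "kaffik"
Forward == Backward? kiffak != kaffik
Palindrome = No


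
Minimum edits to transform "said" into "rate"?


Word 1: "said" (length 4)
Word 2: "rate" (length 4)
One optimal edit sequence (insert/delete/substitute each cost 1):
  1. substitute 's' -> 'r'  (+1)
  2. keep 'a'
  3. substitute 'i' -> 't'  (+1)
  4. substitute 'd' -> 'e'  (+1)
Total edit operations: 3
Edit distance = 3


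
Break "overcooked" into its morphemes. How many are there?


Word: "overcooked"
Morphemes: over- + cook + -ed
Each morpheme carries meaning
= 3 morphemes


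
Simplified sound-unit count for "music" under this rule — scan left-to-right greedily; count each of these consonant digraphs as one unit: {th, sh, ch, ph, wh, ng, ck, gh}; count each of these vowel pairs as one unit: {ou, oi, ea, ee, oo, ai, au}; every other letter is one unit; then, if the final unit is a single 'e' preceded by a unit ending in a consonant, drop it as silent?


Word: "music" (5 letters)
Left-to-right scan:
  1. 'm' (letter)
  2. 'u' (letter)
  3. 's' (letter)
  4. 'i' (letter)
  5. 'c' (letter)
Units from scan: 5
Sound units = 5 units


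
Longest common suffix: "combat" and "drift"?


Word 1: "combat"
Word 2: "drift"
Comparing from end:
  Pos -1: 't' == 't'
  Pos -2: 'a' != 'f' (stop)
LCS = "t" (length 1)


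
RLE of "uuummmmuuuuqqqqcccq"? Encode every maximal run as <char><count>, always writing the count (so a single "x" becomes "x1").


String: "uuummmmuuuuqqqqcccq"
Scanning for consecutive runs:
  'u' x 3
  'm' x 4
  'u' x 4
  'q' x 4
  'c' x 3
  'q' x 1
RLE = "u3m4u4q4c3q1"


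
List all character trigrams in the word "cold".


Word: "cold" (length 4)
Number of trigrams = 4 - 3 + 1 = 2
  Position 0: "col"
  Position 1: "old"
Trigrams = "col", "old"


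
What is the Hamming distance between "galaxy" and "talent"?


Comparing character by character (same length = 6):
  Pos 0: 'g' vs 't' !=
  Pos 1: 'a' vs 'a' =
  Pos 2: 'l' vs 'l' =
  Pos 3: 'a' vs 'e' !=
  Pos 4: 'x' vs 'n' !=
  Pos 5: 'y' vs 't' !=
Hamming distance = 4


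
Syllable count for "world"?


Word: "world"
Syllable breakdown: world
Counting: 1 part
= 1 syllable


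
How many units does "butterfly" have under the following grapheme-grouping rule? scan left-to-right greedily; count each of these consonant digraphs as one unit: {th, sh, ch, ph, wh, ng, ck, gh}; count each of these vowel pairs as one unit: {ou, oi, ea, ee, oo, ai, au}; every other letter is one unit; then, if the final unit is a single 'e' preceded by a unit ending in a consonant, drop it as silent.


Word: "butterfly" (9 letters)
Left-to-right scan:
  (1) 'b' (letter)
  (2) 'u' (letter)
  (3) 't' (letter)
  (4) 't' (letter)
  (5) 'e' (letter)
  (6) 'r' (letter)
  (7) 'f' (letter)
  (8) 'l' (letter)
  (9) 'y' (letter)
Units from scan: 9
Sound units = 9 units


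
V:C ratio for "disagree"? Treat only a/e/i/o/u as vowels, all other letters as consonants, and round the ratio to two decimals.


Word: "disagree"
Vowels (a,e,i,o,u): 4
Consonants: 4
Ratio = 4/4
= 1.00


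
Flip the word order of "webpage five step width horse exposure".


Original: "webpage five step width horse exposure"
Words (1..n): webpage | five | step | width | horse | exposure
Reversed (n..1): exposure | horse | width | step | five | webpage
Result = "exposure horse width step five webpage"


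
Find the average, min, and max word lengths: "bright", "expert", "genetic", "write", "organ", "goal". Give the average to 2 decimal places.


Lengths: "bright"=6, "expert"=6, "genetic"=7, "write"=5, "organ"=5, "goal"=4
Sum = 33, Count = 6
Average = 33/6 = 5.50
= avg=5.50, min=4, max=7


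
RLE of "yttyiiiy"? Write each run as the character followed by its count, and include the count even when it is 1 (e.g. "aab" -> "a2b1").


String: "yttyiiiy"
Scanning for consecutive runs:
  'y' x 1
  't' x 2
  'y' x 1
  'i' x 3
  'y' x 1
RLE = "y1t2y1i3y1"


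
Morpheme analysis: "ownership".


Word: "ownership"
Morphemes: own / -er / -ship
Each morpheme carries meaning
= 3 morphemes


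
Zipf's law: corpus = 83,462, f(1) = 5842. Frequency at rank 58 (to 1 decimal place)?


Zipf's law: f(r) = f(1) / r
f(1) = 5842
f(58) = 5842 / 58
= 100.7 occurrences


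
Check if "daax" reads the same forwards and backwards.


Word: "daax"
Reversed: "xaad"
Forward == Backward? daax != xaad
Palindrome = No


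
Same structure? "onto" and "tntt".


Pattern of "onto": [0, 1, 2, 0]
Pattern of "tntt": [0, 1, 0, 0]
Patterns do not match
Same pattern = No


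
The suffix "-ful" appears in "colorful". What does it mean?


Suffix: -ful
As in: colorful -> color + -ful
Meaning = full of


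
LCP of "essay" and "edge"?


Word 1: "essay"
Word 2: "edge"
Comparing from start:
  Pos 0: 'e' == 'e'
  Pos 1: 's' != 'd' (stop)
LCP = "e" (length 1)


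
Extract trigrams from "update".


Word: "update" (length 6)
Number of trigrams = 6 - 3 + 1 = 4
  Position 0: "upd"
  Position 1: "pda"
  Position 2: "dat"
  Position 3: "ate"
Trigrams = "upd", "pda", "dat", "ate"


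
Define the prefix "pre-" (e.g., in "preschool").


Prefix: pre-
Example: preschool = pre- + school
Meaning = before


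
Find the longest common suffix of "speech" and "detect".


Word 1: "speech"
Word 2: "detect"
Comparing from end:
  Pos -1: 'h' != 't' (stop)
LCS = "" (length 0)


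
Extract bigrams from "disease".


Word: "disease" (length 7)
Number of bigrams = 7 - 2 + 1 = 6
  Position 0: "di"
  Position 1: "is"
  Position 2: "se"
  Position 3: "ea"
  Position 4: "as"
  Position 5: "se"
Bigrams = "di", "is", "se", "ea", "as", "se"


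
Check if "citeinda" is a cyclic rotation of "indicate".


Word: "indicate", Candidate: "citeinda"
Method: check if candidate is substring of word+word
"indicateindicate" contains "citeinda"? No
Is rotation = No


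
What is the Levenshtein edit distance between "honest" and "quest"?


Word 1: "honest" (length 6)
Word 2: "quest" (length 5)
One optimal edit sequence (insert/delete/substitute each cost 1):
  1. delete 'h'  (+1)
  2. substitute 'o' -> 'q'  (+1)
  3. substitute 'n' -> 'u'  (+1)
  4. keep 'e'
  5. keep 's'
  6. keep 't'
Total edit operations: 3
Edit distance = 3


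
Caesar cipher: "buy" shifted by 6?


Word: "buy"
Shift: 6
Each letter → (letter + shift) mod 26:
  'b' (1) + 6 = 7 → 'h'
  'u' (20) + 6 = 0 → 'a'
  'y' (24) + 6 = 4 → 'e'
Result = "hae"


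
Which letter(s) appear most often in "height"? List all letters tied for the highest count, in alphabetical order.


Word: "height"
Letter counts:
  'e': 1
  'g': 1
  'h': 2
  'i': 1
  't': 1
Maximum count = 2
Most frequent = 'h' (2 times each)


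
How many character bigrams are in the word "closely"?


Word: "closely" (length 7)
Number of 2-grams = length - 2 + 1 = 7 - 2 + 1
= 6


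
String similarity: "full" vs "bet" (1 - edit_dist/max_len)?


Word 1: "full" (length 4)
Word 2: "bet" (length 3)
One optimal edit sequence:
  1. delete 'f'  (+1)
  2. substitute 'u' -> 'b'  (+1)
  3. substitute 'l' -> 'e'  (+1)
  4. substitute 'l' -> 't'  (+1)
Edit distance = 4
Max length = max(4, 3) = 4
Similarity = 1 - 4/4
= 0.0000


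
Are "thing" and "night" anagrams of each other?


Word 1: "thing" → sorted: ghint
Word 2: "night" → sorted: ghint
Same letters? ghint == ghint
Anagram = Yes


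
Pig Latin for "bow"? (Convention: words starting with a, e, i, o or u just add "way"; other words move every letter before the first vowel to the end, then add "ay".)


Word: "bow"
Starts with consonant(s) → move to end, add 'ay'
Consonant cluster: "b"
Pig Latin = "owbay"


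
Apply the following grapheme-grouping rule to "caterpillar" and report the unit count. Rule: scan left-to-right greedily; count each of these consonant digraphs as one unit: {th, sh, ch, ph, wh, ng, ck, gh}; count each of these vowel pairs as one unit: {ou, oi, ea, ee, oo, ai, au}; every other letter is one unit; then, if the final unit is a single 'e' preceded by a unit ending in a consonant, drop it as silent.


Word: "caterpillar" (11 letters)
Left-to-right scan:
  (1) 'c' (letter)
  (2) 'a' (letter)
  (3) 't' (letter)
  (4) 'e' (letter)
  (5) 'r' (letter)
  (6) 'p' (letter)
  (7) 'i' (letter)
  (8) 'l' (letter)
  (9) 'l' (letter)
  (10) 'a' (letter)
  (11) 'r' (letter)
Units from scan: 11
Sound units = 11 units


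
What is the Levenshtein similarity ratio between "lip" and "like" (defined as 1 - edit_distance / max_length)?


Word 1: "lip" (length 3)
Word 2: "like" (length 4)
One optimal edit sequence:
  1. keep 'l'
  2. keep 'i'
  3. insert 'k'  (+1)
  4. substitute 'p' -> 'e'  (+1)
Edit distance = 2
Max length = max(3, 4) = 4
Similarity = 1 - 2/4
= 0.5000


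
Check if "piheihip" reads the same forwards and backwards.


Word: "piheihip"
Reversed: "pihiehip"
Forward == Backward? piheihip != pihiehip
Palindrome = No


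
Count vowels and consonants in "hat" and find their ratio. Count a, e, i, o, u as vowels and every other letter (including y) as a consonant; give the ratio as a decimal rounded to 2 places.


Word: "hat"
Vowels (a,e,i,o,u): 1
Consonants: 2
Ratio = 1/2
= 0.50


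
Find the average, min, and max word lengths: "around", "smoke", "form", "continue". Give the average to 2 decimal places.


Lengths: "around"=6, "smoke"=5, "form"=4, "continue"=8
Sum = 23, Count = 4
Average = 23/4 = 5.75
= avg=5.75, min=4, max=8


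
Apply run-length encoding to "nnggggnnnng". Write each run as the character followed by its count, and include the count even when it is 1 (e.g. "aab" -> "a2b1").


String: "nnggggnnnng"
Scanning for consecutive runs:
  'n' x 2
  'g' x 4
  'n' x 4
  'g' x 1
RLE = "n2g4n4g1"


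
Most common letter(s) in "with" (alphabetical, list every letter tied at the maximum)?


Word: "with"
Letter counts:
  'h': 1
  'i': 1
  't': 1
  'w': 1
Maximum count = 1
Most frequent = 'h', 'i', 't', 'w' (1 time each)


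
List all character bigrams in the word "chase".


Word: "chase" (length 5)
Number of bigrams = 5 - 2 + 1 = 4
  Position 0: "ch"
  Position 1: "ha"
  Position 2: "as"
  Position 3: "se"
Bigrams = "ch", "ha", "as", "se"


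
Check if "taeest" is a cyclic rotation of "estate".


Word: "estate", Candidate: "taeest"
Method: check if candidate is substring of word+word
"estateestate" contains "taeest"? No
Is rotation = No


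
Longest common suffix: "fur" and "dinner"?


Word 1: "fur"
Word 2: "dinner"
Comparing from end:
  Pos -1: 'r' == 'r'
  Pos -2: 'u' != 'e' (stop)
LCS = "r" (length 1)


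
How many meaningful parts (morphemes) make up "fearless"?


Word: "fearless"
Morphemes: fear / -less
Each morpheme carries meaning
= 2 morphemes


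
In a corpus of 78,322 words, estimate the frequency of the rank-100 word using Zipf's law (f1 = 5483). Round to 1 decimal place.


Zipf's law: f(r) = f(1) / r
f(1) = 5483
f(100) = 5483 / 100
= 54.8 occurrences


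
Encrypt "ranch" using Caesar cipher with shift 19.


Word: "ranch"
Shift: 19
Each letter → (letter + shift) mod 26:
  'r' (17) + 19 = 10 → 'k'
  'a' (0) + 19 = 19 → 't'
  'n' (13) + 19 = 6 → 'g'
  'c' (2) + 19 = 21 → 'v'
  'h' (7) + 19 = 0 → 'a'
Result = "ktgva"


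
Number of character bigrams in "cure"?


Word: "cure" (length 4)
Number of 2-grams = length - 2 + 1 = 4 - 2 + 1
= 3


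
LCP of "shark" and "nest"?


Word 1: "shark"
Word 2: "nest"
Comparing from start:
  Pos 0: 's' != 'n' (stop)
LCP = "" (length 0)


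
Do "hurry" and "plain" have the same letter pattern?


Pattern of "hurry": [0, 1, 2, 2, 3]
Pattern of "plain": [0, 1, 2, 3, 4]
Patterns do not match
Same pattern = No


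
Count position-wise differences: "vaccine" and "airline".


Comparing character by character (same length = 7):
  Pos 0: 'v' vs 'a' !=
  Pos 1: 'a' vs 'i' !=
  Pos 2: 'c' vs 'r' !=
  Pos 3: 'c' vs 'l' !=
  Pos 4: 'i' vs 'i' =
  Pos 5: 'n' vs 'n' =
  Pos 6: 'e' vs 'e' =
Hamming distance = 4


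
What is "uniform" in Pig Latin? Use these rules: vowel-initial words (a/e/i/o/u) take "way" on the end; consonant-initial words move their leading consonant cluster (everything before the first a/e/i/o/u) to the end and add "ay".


Word: "uniform"
Starts with vowel → add 'way'
Pig Latin = "uniformway"


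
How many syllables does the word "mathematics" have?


Word: "mathematics"
Syllable breakdown: math · e · mat · ics
Counting: 4 parts
= 4 syllables


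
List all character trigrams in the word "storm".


Word: "storm" (length 5)
Number of trigrams = 5 - 3 + 1 = 3
  Position 0: "sto"
  Position 1: "tor"
  Position 2: "orm"
Trigrams = "sto", "tor", "orm"


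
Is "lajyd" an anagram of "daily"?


Word 1: "daily" → sorted: adily
Word 2: "lajyd" → sorted: adjly
Same letters? adily != adjly
Anagram = No


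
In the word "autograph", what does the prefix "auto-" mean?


Prefix: auto-
Example: autograph (auto- + graph)
Meaning = self


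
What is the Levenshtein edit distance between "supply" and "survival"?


Word 1: "supply" (length 6)
Word 2: "survival" (length 8)
One optimal edit sequence (insert/delete/substitute each cost 1):
  1. keep 's'
  2. keep 'u'
  3. insert 'r'  (+1)
  4. insert 'v'  (+1)
  5. substitute 'p' -> 'i'  (+1)
  6. substitute 'p' -> 'v'  (+1)
  7. substitute 'l' -> 'a'  (+1)
  8. substitute 'y' -> 'l'  (+1)
Total edit operations: 6
Edit distance = 6


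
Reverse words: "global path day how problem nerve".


Original: "global path day how problem nerve"
Words (1..n): global | path | day | how | problem | nerve
Reversed (n..1): nerve | problem | how | day | path | global
Result = "nerve problem how day path global"


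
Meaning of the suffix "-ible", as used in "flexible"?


Suffix: -ible
Example: flexible = flex + -ible
Meaning = capable of


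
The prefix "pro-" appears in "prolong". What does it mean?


Prefix: pro-
Example: prolong (pro- + long)
Meaning = forward / in favor of


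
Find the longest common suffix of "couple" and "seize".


Word 1: "couple"
Word 2: "seize"
Comparing from end:
  Pos -1: 'e' == 'e'
  Pos -2: 'l' != 'z' (stop)
LCS = "e" (length 1)


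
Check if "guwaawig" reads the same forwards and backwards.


Word: "guwaawig"
Reversed: "giwaawug"
Forward == Backward? guwaawig != giwaawug
Palindrome = No


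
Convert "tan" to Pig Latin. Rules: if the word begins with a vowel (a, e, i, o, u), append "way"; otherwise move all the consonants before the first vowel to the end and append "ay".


Word: "tan"
Starts with consonant(s) → move to end, add 'ay'
Consonant cluster: "t"
Pig Latin = "antay"


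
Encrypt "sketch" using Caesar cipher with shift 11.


Word: "sketch"
Shift: 11
Each letter → (letter + shift) mod 26:
  's' (18) + 11 = 3 → 'd'
  'k' (10) + 11 = 21 → 'v'
  'e' (4) + 11 = 15 → 'p'
  't' (19) + 11 = 4 → 'e'
  'c' (2) + 11 = 13 → 'n'
  'h' (7) + 11 = 18 → 's'
Result = "dvpens"


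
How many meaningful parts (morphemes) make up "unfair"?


Word: "unfair"
Morphemes: un- + fair
Each morpheme carries meaning
= 2 morphemes


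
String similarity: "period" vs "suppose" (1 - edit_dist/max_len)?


Word 1: "period" (length 6)
Word 2: "suppose" (length 7)
One optimal edit sequence:
  1. substitute 'p' -> 's'  (+1)
  2. substitute 'e' -> 'u'  (+1)
  3. substitute 'r' -> 'p'  (+1)
  4. substitute 'i' -> 'p'  (+1)
  5. keep 'o'
  6. insert 's'  (+1)
  7. substitute 'd' -> 'e'  (+1)
Edit distance = 6
Max length = max(6, 7) = 7
Similarity = 1 - 6/7
= 0.1429


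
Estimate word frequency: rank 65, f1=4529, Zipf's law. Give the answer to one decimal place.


Zipf's law: f(r) = f(1) / r
f(1) = 4529
f(65) = 4529 / 65
= 69.7 occurrences


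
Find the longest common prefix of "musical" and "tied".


Word 1: "musical"
Word 2: "tied"
Comparing from start:
  Pos 0: 'm' != 't' (stop)
LCP = "" (length 0)


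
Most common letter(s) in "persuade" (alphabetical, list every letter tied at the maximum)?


Word: "persuade"
Letter counts:
  'a': 1
  'd': 1
  'e': 2
  'p': 1
  'r': 1
  's': 1
  'u': 1
Maximum count = 2
Most frequent = 'e' (2 times each)


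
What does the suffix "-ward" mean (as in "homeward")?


Suffix: -ward
Example: homeward = home + -ward
Meaning = in the direction of


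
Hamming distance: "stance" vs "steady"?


Comparing character by character (same length = 6):
  Pos 0: 's' vs 's' =
  Pos 1: 't' vs 't' =
  Pos 2: 'a' vs 'e' !=
  Pos 3: 'n' vs 'a' !=
  Pos 4: 'c' vs 'd' !=
  Pos 5: 'e' vs 'y' !=
Hamming distance = 4


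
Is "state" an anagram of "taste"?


Word 1: "taste" → sorted: aestt
Word 2: "state" → sorted: aestt
Same letters? aestt == aestt
Anagram = Yes


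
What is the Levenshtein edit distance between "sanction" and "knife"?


Word 1: "sanction" (length 8)
Word 2: "knife" (length 5)
One optimal edit sequence (insert/delete/substitute each cost 1):
  1. delete 's'  (+1)
  2. substitute 'a' -> 'k'  (+1)
  3. keep 'n'
  4. delete 'c'  (+1)
  5. delete 't'  (+1)
  6. keep 'i'
  7. substitute 'o' -> 'f'  (+1)
  8. substitute 'n' -> 'e'  (+1)
Total edit operations: 6
Edit distance = 6


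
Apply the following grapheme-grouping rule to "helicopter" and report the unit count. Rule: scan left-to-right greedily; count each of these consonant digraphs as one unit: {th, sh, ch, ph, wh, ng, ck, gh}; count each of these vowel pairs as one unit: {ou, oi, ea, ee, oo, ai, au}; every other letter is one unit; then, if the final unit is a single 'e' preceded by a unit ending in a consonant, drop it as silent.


Word: "helicopter" (10 letters)
Left-to-right scan:
  (1) 'h' (letter)
  (2) 'e' (letter)
  (3) 'l' (letter)
  (4) 'i' (letter)
  (5) 'c' (letter)
  (6) 'o' (letter)
  (7) 'p' (letter)
  (8) 't' (letter)
  (9) 'e' (letter)
  (10) 'r' (letter)
Units from scan: 10
Sound units = 10 units


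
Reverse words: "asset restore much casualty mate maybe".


Original: "asset restore much casualty mate maybe"
Words (1..n): asset | restore | much | casualty | mate | maybe
Reversed (n..1): maybe | mate | casualty | much | restore | asset
Result = "maybe mate casualty much restore asset"


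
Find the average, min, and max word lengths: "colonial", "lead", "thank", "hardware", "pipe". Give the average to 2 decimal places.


Lengths: "colonial"=8, "lead"=4, "thank"=5, "hardware"=8, "pipe"=4
Sum = 29, Count = 5
Average = 29/5 = 5.80
= avg=5.80, min=4, max=8


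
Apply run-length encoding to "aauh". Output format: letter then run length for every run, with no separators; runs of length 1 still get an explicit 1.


String: "aauh"
Scanning for consecutive runs:
  'a' x 2
  'u' x 1
  'h' x 1
RLE = "a2u1h1"


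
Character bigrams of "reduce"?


Word: "reduce" (length 6)
Number of bigrams = 6 - 2 + 1 = 5
  Position 0: "re"
  Position 1: "ed"
  Position 2: "du"
  Position 3: "uc"
  Position 4: "ce"
Bigrams = "re", "ed", "du", "uc", "ce"


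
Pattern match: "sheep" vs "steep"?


Pattern of "sheep": [0, 1, 2, 2, 3]
Pattern of "steep": [0, 1, 2, 2, 3]
Patterns match
Same pattern = Yes


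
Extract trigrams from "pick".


Word: "pick" (length 4)
Number of trigrams = 4 - 3 + 1 = 2
  Position 0: "pic"
  Position 1: "ick"
Trigrams = "pic", "ick"


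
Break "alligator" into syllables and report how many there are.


Word: "alligator"
Syllable breakdown: al-li-ga-tor
Counting: 4 parts
= 4 syllables


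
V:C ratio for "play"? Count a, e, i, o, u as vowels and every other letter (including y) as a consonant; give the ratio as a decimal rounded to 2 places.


Word: "play"
Vowels (a,e,i,o,u): 1
Consonants: 3
Ratio = 1/3
= 0.33


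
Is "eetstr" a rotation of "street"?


Word: "street", Candidate: "eetstr"
Method: check if candidate is substring of word+word
"streetstreet" contains "eetstr"? Yes
Is rotation = Yes


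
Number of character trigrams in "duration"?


Word: "duration" (length 8)
Number of 3-grams = length - 3 + 1 = 8 - 3 + 1
= 6


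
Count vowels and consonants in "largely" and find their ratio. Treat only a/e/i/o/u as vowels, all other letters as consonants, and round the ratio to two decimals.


Word: "largely"
Vowels (a,e,i,o,u): 2
Consonants: 5
Ratio = 2/5
= 0.40


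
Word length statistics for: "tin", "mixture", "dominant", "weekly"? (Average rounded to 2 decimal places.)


Lengths: "tin"=3, "mixture"=7, "dominant"=8, "weekly"=6
Sum = 24, Count = 4
Average = 24/4 = 6.00
= avg=6.00, min=3, max=8


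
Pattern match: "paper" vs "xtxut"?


Pattern of "paper": [0, 1, 0, 2, 3]
Pattern of "xtxut": [0, 1, 0, 2, 1]
Patterns do not match
Same pattern = No


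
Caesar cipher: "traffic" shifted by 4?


Word: "traffic"
Shift: 4
Each letter → (letter + shift) mod 26:
  't' (19) + 4 = 23 → 'x'
  'r' (17) + 4 = 21 → 'v'
  'a' (0) + 4 = 4 → 'e'
  'f' (5) + 4 = 9 → 'j'
  'f' (5) + 4 = 9 → 'j'
  'i' (8) + 4 = 12 → 'm'
  'c' (2) + 4 = 6 → 'g'
Result = "xvejjmg"


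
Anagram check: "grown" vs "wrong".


Word 1: "grown" → sorted: gnorw
Word 2: "wrong" → sorted: gnorw
Same letters? gnorw == gnorw
Anagram = Yes


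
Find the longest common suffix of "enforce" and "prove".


Word 1: "enforce"
Word 2: "prove"
Comparing from end:
  Pos -1: 'e' == 'e'
  Pos -2: 'c' != 'v' (stop)
LCS = "e" (length 1)


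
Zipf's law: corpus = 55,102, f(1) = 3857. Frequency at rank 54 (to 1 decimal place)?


Zipf's law: f(r) = f(1) / r
f(1) = 3857
f(54) = 3857 / 54
= 71.4 occurrences


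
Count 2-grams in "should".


Word: "should" (length 6)
Number of 2-grams = length - 2 + 1 = 6 - 2 + 1
= 5


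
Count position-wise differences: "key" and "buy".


Comparing character by character (same length = 3):
  Pos 0: 'k' vs 'b' !=
  Pos 1: 'e' vs 'u' !=
  Pos 2: 'y' vs 'y' =
Hamming distance = 2


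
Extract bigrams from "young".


Word: "young" (length 5)
Number of bigrams = 5 - 2 + 1 = 4
  Position 0: "yo"
  Position 1: "ou"
  Position 2: "un"
  Position 3: "ng"
Bigrams = "yo", "ou", "un", "ng"


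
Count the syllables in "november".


Word: "november"
Syllable breakdown: no | vem | ber
Counting: 3 parts
= 3 syllables


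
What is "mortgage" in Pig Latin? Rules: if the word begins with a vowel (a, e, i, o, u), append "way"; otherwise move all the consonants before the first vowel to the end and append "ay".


Word: "mortgage"
Starts with consonant(s) → move to end, add 'ay'
Consonant cluster: "m"
Pig Latin = "ortgagemay"


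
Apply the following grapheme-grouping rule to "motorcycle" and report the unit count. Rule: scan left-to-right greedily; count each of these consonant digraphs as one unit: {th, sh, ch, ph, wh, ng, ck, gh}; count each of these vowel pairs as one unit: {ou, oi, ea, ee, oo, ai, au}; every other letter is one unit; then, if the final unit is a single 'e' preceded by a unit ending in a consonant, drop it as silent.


Word: "motorcycle" (10 letters)
Left-to-right scan:
  1. 'm' (letter)
  2. 'o' (letter)
  3. 't' (letter)
  4. 'o' (letter)
  5. 'r' (letter)
  6. 'c' (letter)
  7. 'y' (letter)
  8. 'c' (letter)
  9. 'l' (letter)
  10. 'e' (letter)
Units from scan: 10
Final unit is 'e' after a consonant -> drop as silent (-1)
Sound units = 9 units


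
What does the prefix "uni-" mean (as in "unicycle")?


Prefix: uni-
Example: unicycle = uni- + cycle
Meaning = one


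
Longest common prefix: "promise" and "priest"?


Word 1: "promise"
Word 2: "priest"
Comparing from start:
  Pos 0: 'p' == 'p'
  Pos 1: 'r' == 'r'
  Pos 2: 'o' != 'i' (stop)
LCP = "pr" (length 2)


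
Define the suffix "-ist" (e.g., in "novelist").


Suffix: -ist
Example: novelist (novel + -ist)
Meaning = one who practices


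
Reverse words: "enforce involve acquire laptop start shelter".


Original: "enforce involve acquire laptop start shelter"
Words (1..n): enforce | involve | acquire | laptop | start | shelter
Reversed (n..1): shelter | start | laptop | acquire | involve | enforce
Result = "shelter start laptop acquire involve enforce"


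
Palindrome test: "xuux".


Word: "xuux"
Reversed: "xuux"
Forward == Backward? xuux == xuux
Palindrome = Yes


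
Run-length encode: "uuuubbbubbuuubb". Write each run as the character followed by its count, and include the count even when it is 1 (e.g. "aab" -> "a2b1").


String: "uuuubbbubbuuubb"
Scanning for consecutive runs:
  'u' x 4
  'b' x 3
  'u' x 1
  'b' x 2
  'u' x 3
  'b' x 2
RLE = "u4b3u1b2u3b2"


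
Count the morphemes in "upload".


Word: "upload"
Morphemes: up- / load
Each morpheme carries meaning
= 2 morphemes


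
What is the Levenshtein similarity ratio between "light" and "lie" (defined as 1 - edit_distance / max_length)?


Word 1: "light" (length 5)
Word 2: "lie" (length 3)
One optimal edit sequence:
  1. keep 'l'
  2. keep 'i'
  3. delete 'g'  (+1)
  4. delete 'h'  (+1)
  5. substitute 't' -> 'e'  (+1)
Edit distance = 3
Max length = max(5, 3) = 5
Similarity = 1 - 3/5
= 0.4000


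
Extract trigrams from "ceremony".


Word: "ceremony" (length 8)
Number of trigrams = 8 - 3 + 1 = 6
  Position 0: "cer"
  Position 1: "ere"
  Position 2: "rem"
  Position 3: "emo"
  Position 4: "mon"
  Position 5: "ony"
Trigrams = "cer", "ere", "rem", "emo", "mon", "ony"


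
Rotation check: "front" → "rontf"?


Word: "front", Candidate: "rontf"
Method: check if candidate is substring of word+word
"frontfront" contains "rontf"? Yes
Is rotation = Yes


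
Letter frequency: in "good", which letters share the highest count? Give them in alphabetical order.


Word: "good"
Letter counts:
  'd': 1
  'g': 1
  'o': 2
Maximum count = 2
Most frequent = 'o' (2 times each)


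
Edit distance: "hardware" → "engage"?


Word 1: "hardware" (length 8)
Word 2: "engage" (length 6)
One optimal edit sequence (insert/delete/substitute each cost 1):
  1. delete 'h'  (+1)
  2. delete 'a'  (+1)
  3. substitute 'r' -> 'e'  (+1)
  4. substitute 'd' -> 'n'  (+1)
  5. substitute 'w' -> 'g'  (+1)
  6. keep 'a'
  7. substitute 'r' -> 'g'  (+1)
  8. keep 'e'
Total edit operations: 6
Edit distance = 6


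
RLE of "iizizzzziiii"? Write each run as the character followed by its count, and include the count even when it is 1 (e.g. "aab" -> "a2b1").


String: "iizizzzziiii"
Scanning for consecutive runs:
  'i' x 2
  'z' x 1
  'i' x 1
  'z' x 4
  'i' x 4
RLE = "i2z1i1z4i4"


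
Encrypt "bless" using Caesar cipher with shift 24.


Word: "bless"
Shift: 24
Each letter → (letter + shift) mod 26:
  'b' (1) + 24 = 25 → 'z'
  'l' (11) + 24 = 9 → 'j'
  'e' (4) + 24 = 2 → 'c'
  's' (18) + 24 = 16 → 'q'
  's' (18) + 24 = 16 → 'q'
Result = "zjcqq"


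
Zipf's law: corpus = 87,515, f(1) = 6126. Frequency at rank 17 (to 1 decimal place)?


Zipf's law: f(r) = f(1) / r
f(1) = 6126
f(17) = 6126 / 17
= 360.4 occurrences


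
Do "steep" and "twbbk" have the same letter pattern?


Pattern of "steep": [0, 1, 2, 2, 3]
Pattern of "twbbk": [0, 1, 2, 2, 3]
Patterns match
Same pattern = Yes


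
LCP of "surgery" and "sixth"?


Word 1: "surgery"
Word 2: "sixth"
Comparing from start:
  Pos 0: 's' == 's'
  Pos 1: 'u' != 'i' (stop)
LCP = "s" (length 1)


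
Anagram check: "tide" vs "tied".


Word 1: "tide" → sorted: deit
Word 2: "tied" → sorted: deit
Same letters? deit == deit
Anagram = Yes


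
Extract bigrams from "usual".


Word: "usual" (length 5)
Number of bigrams = 5 - 2 + 1 = 4
  Position 0: "us"
  Position 1: "su"
  Position 2: "ua"
  Position 3: "al"
Bigrams = "us", "su", "ua", "al"


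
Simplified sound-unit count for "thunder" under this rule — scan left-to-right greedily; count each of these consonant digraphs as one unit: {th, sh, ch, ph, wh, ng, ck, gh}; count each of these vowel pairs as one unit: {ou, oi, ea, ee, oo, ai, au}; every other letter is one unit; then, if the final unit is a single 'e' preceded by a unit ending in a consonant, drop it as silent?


Word: "thunder" (7 letters)
Left-to-right scan:
  (1) 'th' (digraph)
  (2) 'u' (letter)
  (3) 'n' (letter)
  (4) 'd' (letter)
  (5) 'e' (letter)
  (6) 'r' (letter)
Units from scan: 6
Sound units = 6 units


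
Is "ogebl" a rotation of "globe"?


Word: "globe", Candidate: "ogebl"
Method: check if candidate is substring of word+word
"globeglobe" contains "ogebl"? No
Is rotation = No


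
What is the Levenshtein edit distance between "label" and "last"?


Word 1: "label" (length 5)
Word 2: "last" (length 4)
One optimal edit sequence (insert/delete/substitute each cost 1):
  1. keep 'l'
  2. keep 'a'
  3. delete 'b'  (+1)
  4. substitute 'e' -> 's'  (+1)
  5. substitute 'l' -> 't'  (+1)
Total edit operations: 3
Edit distance = 3


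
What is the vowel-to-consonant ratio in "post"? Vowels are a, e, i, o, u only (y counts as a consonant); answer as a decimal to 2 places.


Word: "post"
Vowels (a,e,i,o,u): 1
Consonants: 3
Ratio = 1/3
= 0.33


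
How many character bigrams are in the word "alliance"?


Word: "alliance" (length 8)
Number of 2-grams = length - 2 + 1 = 8 - 2 + 1
= 7


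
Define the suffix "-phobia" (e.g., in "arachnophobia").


Suffix: -phobia
Example: arachnophobia = arachno- + -phobia
Meaning = fear of


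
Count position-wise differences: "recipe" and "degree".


Comparing character by character (same length = 6):
  Pos 0: 'r' vs 'd' !=
  Pos 1: 'e' vs 'e' =
  Pos 2: 'c' vs 'g' !=
  Pos 3: 'i' vs 'r' !=
  Pos 4: 'p' vs 'e' !=
  Pos 5: 'e' vs 'e' =
Hamming distance = 4


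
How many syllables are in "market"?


Word: "market"
Syllable breakdown: mar / ket
Counting: 2 parts
= 2 syllables


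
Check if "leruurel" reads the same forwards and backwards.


Word: "leruurel"
Reversed: "leruurel"
Forward == Backward? leruurel == leruurel
Palindrome = Yes


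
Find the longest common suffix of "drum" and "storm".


Word 1: "drum"
Word 2: "storm"
Comparing from end:
  Pos -1: 'm' == 'm'
  Pos -2: 'u' != 'r' (stop)
LCS = "m" (length 1)


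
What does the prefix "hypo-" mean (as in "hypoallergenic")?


Prefix: hypo-
Example: hypoallergenic = hypo- + allergenic
Meaning = under / below normal


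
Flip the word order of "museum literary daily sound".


Original: "museum literary daily sound"
Words (1..n): museum | literary | daily | sound
Reversed (n..1): sound | daily | literary | museum
Result = "sound daily literary museum"
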